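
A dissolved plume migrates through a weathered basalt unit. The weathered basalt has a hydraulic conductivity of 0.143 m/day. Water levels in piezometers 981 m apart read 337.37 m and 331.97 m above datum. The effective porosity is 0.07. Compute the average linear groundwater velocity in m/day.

0.0112

Hydraulic gradient i = (337.37 − 331.97) / 981 = 5.4 / 981 = 0.005505.
Darcy flux q = K · i = 0.1430 × 0.005505 = 0.0007872 m/day.
Seepage velocity v = q / n_e = 0.0007872 / 0.07 = 0.01125 m/day.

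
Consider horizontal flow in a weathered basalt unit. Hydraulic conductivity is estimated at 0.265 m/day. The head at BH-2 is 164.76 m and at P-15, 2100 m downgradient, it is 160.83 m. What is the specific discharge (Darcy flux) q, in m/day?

Hydraulic gradient i = (164.76 − 160.83) / 2100 = 3.93 / 2100 = 0.001871.
Specific discharge q = K · i = 0.2650 × 0.001871 = 0.0004959 m/day.

0.000496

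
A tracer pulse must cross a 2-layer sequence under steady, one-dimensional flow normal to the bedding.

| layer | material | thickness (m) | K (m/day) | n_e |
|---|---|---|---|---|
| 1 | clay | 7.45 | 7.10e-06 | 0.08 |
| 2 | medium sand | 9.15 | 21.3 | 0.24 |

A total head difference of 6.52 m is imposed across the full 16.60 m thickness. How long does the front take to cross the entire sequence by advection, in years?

With flow normal to the layers, continuity requires the same specific discharge q through every layer.
Σ(b_i/K_i) = 7.45/7.10e-06 + 9.15/21.3 = 1.049e+06 d.
q = Δh / Σ(b_i/K_i) = 6.52 / 1.049e+06 = 6.214e-06 m/day.
In each layer the seepage velocity is v_i = q/n_i, so the layer transit time is t_i = b_i·n_i / q:
  layer 1 (clay): t_1 = 7.45 × 0.08 / 6.214e-06 = 95917 d
  layer 2 (medium sand): t_2 = 9.15 × 0.24 / 6.214e-06 = 3.534e+05 d
Total t = Σ t_i = 4.493e+05 days = 1230 years.

1230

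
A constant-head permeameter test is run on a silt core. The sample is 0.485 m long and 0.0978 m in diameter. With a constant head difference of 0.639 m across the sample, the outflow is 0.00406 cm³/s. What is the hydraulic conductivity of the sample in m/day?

0.0354

Cross-sectional area A = π·(d/2)² = π × (0.0978/2)² = 0.007512 m².
Convert discharge: 0.00406 cm³/s = 4.060e-09 m³/s.
Darcy's law rearranged: K = Q·L / (A·Δh) = 4.060e-09 × 0.485 / (0.007512 × 0.639) = 4.102e-07 m/s = 0.03544 m/day.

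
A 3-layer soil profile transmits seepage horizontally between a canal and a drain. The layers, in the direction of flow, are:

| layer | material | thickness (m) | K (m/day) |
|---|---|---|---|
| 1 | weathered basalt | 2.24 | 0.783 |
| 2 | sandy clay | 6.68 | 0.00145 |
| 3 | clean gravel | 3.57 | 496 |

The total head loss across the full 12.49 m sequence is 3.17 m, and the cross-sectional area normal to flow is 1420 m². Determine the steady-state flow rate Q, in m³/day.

0.976

Flow is perpendicular to layering, so the layers act in series and the equivalent K is the thickness-weighted harmonic mean.
Total thickness L = 2.24 + 6.68 + 3.57 = 12.49 m.
Σ(b_i/K_i) = 2.24/0.783 + 6.68/0.00145 + 3.57/496 = 4610 d.
K_eq = L / Σ(b_i/K_i) = 12.49 / 4610 = 0.002709 m/day.
Q = K_eq · A · (Δh/L) = 0.002709 × 1420 × (3.17/12.49) = 0.9765 m³/day.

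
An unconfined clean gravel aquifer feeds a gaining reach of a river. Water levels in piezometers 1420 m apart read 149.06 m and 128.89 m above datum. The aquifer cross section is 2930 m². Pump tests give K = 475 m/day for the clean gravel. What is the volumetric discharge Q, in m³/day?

Hydraulic gradient i = (149.06 − 128.89) / 1420 = 20.17 / 1420 = 0.01420.
Darcy's law: Q = K · A · i = 475.0 × 2930 × 0.01420 = 19769 m³/day.

19800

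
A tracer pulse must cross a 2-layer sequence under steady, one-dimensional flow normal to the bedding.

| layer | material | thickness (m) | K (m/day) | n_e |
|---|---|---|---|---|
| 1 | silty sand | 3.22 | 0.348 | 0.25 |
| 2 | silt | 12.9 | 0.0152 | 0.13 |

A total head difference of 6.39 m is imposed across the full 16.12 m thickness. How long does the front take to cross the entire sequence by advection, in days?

With flow normal to the layers, continuity requires the same specific discharge q through every layer.
Σ(b_i/K_i) = 3.22/0.348 + 12.9/0.0152 = 857.9 d.
q = Δh / Σ(b_i/K_i) = 6.39 / 857.9 = 0.007448 m/day.
In each layer the seepage velocity is v_i = q/n_i, so the layer transit time is t_i = b_i·n_i / q:
  layer 1 (silty sand): t_1 = 3.22 × 0.25 / 0.007448 = 108.1 d
  layer 2 (silt): t_2 = 12.9 × 0.13 / 0.007448 = 225.2 d
Total t = Σ t_i = 333.2 days.

333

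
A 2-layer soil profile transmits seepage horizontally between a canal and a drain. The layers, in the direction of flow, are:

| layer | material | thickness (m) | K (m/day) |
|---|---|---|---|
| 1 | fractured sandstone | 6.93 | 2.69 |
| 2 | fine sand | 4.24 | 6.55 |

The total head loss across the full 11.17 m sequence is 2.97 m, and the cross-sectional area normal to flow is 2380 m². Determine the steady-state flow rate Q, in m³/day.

Flow is perpendicular to layering, so the layers act in series and the equivalent K is the thickness-weighted harmonic mean.
Total thickness L = 6.93 + 4.24 = 11.17 m.
Σ(b_i/K_i) = 6.93/2.69 + 4.24/6.55 = 3.224 d.
K_eq = L / Σ(b_i/K_i) = 11.17 / 3.224 = 3.465 m/day.
Q = K_eq · A · (Δh/L) = 3.465 × 2380 × (2.97/11.17) = 2193 m³/day.

2190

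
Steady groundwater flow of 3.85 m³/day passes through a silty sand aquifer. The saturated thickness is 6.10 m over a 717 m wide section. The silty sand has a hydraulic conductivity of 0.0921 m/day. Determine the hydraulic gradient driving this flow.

0.00956

Cross-sectional area A = 717 × 6.10 = 4374 m².
From Q = K·A·i, i = Q / (K·A) = 3.85 / (0.09210 × 4374) = 0.009558.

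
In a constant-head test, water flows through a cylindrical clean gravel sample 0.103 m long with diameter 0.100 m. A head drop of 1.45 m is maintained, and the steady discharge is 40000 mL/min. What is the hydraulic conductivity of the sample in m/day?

Cross-sectional area A = π·(d/2)² = π × (0.100/2)² = 0.007854 m².
Convert discharge: 40000 mL/min = 0.0006667 m³/s.
Darcy's law rearranged: K = Q·L / (A·Δh) = 0.0006667 × 0.103 / (0.007854 × 1.45) = 0.006030 m/s = 521.0 m/day.

521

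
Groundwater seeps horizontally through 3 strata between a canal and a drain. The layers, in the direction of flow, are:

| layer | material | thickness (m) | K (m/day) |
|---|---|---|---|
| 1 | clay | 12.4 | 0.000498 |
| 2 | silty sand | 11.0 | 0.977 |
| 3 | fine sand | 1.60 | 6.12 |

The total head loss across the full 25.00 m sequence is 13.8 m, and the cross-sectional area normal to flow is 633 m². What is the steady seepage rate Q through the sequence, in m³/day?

0.351

Flow is perpendicular to layering, so the layers act in series and the equivalent K is the thickness-weighted harmonic mean.
Total thickness L = 12.4 + 11.0 + 1.60 = 25.00 m.
Σ(b_i/K_i) = 12.4/0.000498 + 11.0/0.977 + 1.60/6.12 = 24911 d.
K_eq = L / Σ(b_i/K_i) = 25.00 / 24911 = 0.001004 m/day.
Q = K_eq · A · (Δh/L) = 0.001004 × 633 × (13.8/25.00) = 0.3507 m³/day.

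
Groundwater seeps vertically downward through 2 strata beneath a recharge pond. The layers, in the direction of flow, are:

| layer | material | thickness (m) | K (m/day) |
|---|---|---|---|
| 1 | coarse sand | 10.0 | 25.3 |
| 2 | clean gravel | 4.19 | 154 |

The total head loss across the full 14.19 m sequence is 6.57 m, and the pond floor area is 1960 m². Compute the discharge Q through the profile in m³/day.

Flow is perpendicular to layering, so the layers act in series and the equivalent K is the thickness-weighted harmonic mean.
Total thickness L = 10.0 + 4.19 = 14.19 m.
Σ(b_i/K_i) = 10.0/25.3 + 4.19/154 = 0.4225 d.
K_eq = L / Σ(b_i/K_i) = 14.19 / 0.4225 = 33.59 m/day.
Q = K_eq · A · (Δh/L) = 33.59 × 1960 × (6.57/14.19) = 30481 m³/day.

30500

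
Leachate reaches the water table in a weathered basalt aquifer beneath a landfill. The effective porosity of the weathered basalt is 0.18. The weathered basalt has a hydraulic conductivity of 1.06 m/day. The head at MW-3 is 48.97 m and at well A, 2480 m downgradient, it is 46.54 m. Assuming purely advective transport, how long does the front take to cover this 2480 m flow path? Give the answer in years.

Hydraulic gradient i = (48.97 − 46.54) / 2480 = 2.43 / 2480 = 0.0009798.
Darcy flux q = K · i = 1.060 × 0.0009798 = 0.001039 m/day.
Seepage velocity v = q / n_e = 0.001039 / 0.18 = 0.005770 m/day.
Travel time t = L / v = 2480 / 0.005770 = 4.298e+05 days = 1177 years.

1180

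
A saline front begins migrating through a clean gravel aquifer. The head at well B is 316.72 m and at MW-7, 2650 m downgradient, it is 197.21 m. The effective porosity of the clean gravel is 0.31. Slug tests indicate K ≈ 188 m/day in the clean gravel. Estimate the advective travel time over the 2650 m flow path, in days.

Hydraulic gradient i = (316.72 − 197.21) / 2650 = 119.51 / 2650 = 0.04510.
Darcy flux q = K · i = 188.0 × 0.04510 = 8.478 m/day.
Seepage velocity v = q / n_e = 8.478 / 0.31 = 27.35 m/day.
Travel time t = L / v = 2650 / 27.35 = 96.89 days.

96.9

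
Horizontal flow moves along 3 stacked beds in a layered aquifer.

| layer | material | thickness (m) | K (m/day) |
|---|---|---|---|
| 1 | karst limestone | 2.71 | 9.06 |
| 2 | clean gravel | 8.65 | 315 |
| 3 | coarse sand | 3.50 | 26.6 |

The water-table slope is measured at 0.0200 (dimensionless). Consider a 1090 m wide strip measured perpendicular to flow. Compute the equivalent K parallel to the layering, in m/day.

Flow is parallel to layering, so each bed carries its own Darcy discharge and the transmissivities add.
Σ(K_i·b_i) = 9.06×2.71 + 315×8.65 + 26.6×3.50 = 2842 m²/day.
Total thickness b = 14.86 m, so K_eq = Σ(K_i·b_i)/b = 191.3 m/day.

191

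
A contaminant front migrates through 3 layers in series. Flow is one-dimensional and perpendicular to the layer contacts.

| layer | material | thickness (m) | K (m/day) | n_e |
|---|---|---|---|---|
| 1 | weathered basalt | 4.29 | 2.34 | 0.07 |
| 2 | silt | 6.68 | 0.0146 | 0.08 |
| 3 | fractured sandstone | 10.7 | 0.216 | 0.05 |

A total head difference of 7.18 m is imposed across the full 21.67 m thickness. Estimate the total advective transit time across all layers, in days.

97.1

With flow normal to the layers, continuity requires the same specific discharge q through every layer.
Σ(b_i/K_i) = 4.29/2.34 + 6.68/0.0146 + 10.7/0.216 = 508.9 d.
q = Δh / Σ(b_i/K_i) = 7.18 / 508.9 = 0.01411 m/day.
In each layer the seepage velocity is v_i = q/n_i, so the layer transit time is t_i = b_i·n_i / q:
  layer 1 (weathered basalt): t_1 = 4.29 × 0.07 / 0.01411 = 21.28 d
  layer 2 (silt): t_2 = 6.68 × 0.08 / 0.01411 = 37.88 d
  layer 3 (fractured sandstone): t_3 = 10.7 × 0.05 / 0.01411 = 37.92 d
Total t = Σ t_i = 97.08 days.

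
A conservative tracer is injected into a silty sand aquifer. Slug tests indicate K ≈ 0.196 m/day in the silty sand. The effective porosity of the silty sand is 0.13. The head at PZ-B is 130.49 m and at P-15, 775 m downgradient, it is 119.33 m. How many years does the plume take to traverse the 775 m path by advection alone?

97.7

Hydraulic gradient i = (130.49 − 119.33) / 775 = 11.16 / 775 = 0.01440.
Darcy flux q = K · i = 0.1960 × 0.01440 = 0.002822 m/day.
Seepage velocity v = q / n_e = 0.002822 / 0.13 = 0.02171 m/day.
Travel time t = L / v = 775 / 0.02171 = 35697 days = 97.73 years.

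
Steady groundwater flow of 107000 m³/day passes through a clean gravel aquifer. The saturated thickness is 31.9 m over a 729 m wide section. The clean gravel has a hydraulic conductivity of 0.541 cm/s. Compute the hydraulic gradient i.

Convert K: 0.541 cm/s × 864 = 467.4 m/day.
Cross-sectional area A = 729 × 31.9 = 23255 m².
From Q = K·A·i, i = Q / (K·A) = 107000 / (467.4 × 23255) = 0.009844.

0.00984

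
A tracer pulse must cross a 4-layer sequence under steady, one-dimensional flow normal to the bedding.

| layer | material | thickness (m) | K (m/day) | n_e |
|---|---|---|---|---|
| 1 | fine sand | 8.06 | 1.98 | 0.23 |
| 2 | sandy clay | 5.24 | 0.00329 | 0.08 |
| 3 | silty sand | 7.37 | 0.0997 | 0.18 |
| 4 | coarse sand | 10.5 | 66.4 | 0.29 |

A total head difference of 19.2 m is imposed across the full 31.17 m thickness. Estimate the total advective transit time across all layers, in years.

With flow normal to the layers, continuity requires the same specific discharge q through every layer.
Σ(b_i/K_i) = 8.06/1.98 + 5.24/0.00329 + 7.37/0.0997 + 10.5/66.4 = 1671 d.
q = Δh / Σ(b_i/K_i) = 19.2 / 1671 = 0.01149 m/day.
In each layer the seepage velocity is v_i = q/n_i, so the layer transit time is t_i = b_i·n_i / q:
  layer 1 (fine sand): t_1 = 8.06 × 0.23 / 0.01149 = 161.3 d
  layer 2 (sandy clay): t_2 = 5.24 × 0.08 / 0.01149 = 36.48 d
  layer 3 (silty sand): t_3 = 7.37 × 0.18 / 0.01149 = 115.4 d
  layer 4 (coarse sand): t_4 = 10.5 × 0.29 / 0.01149 = 265.0 d
Total t = Σ t_i = 578.2 days = 1.583 years.

1.58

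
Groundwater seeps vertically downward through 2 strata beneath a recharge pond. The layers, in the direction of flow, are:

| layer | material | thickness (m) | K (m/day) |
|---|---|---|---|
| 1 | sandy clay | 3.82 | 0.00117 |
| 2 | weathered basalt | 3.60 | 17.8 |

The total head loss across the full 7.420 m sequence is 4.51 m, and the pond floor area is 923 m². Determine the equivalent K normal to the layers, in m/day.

Flow is perpendicular to layering, so the layers act in series and the equivalent K is the thickness-weighted harmonic mean.
Total thickness L = 3.82 + 3.60 = 7.420 m.
Σ(b_i/K_i) = 3.82/0.00117 + 3.60/17.8 = 3265 d.
K_eq = L / Σ(b_i/K_i) = 7.420 / 3265 = 0.002272 m/day.

0.00227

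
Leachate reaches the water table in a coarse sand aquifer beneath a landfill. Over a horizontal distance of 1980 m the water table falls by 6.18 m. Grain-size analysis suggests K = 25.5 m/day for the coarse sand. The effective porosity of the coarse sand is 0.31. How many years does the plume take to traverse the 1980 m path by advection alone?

Hydraulic gradient i = Δh / L = 6.18 / 1980 = 0.003121.
Darcy flux q = K · i = 25.50 × 0.003121 = 0.07959 m/day.
Seepage velocity v = q / n_e = 0.07959 / 0.31 = 0.2567 m/day.
Travel time t = L / v = 1980 / 0.2567 = 7712 days = 21.11 years.

21.1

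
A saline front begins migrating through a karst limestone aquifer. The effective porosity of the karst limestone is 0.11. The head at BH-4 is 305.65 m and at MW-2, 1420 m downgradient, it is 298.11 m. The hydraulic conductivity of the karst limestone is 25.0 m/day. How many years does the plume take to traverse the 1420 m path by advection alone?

3.22

Hydraulic gradient i = (305.65 − 298.11) / 1420 = 7.54 / 1420 = 0.005310.
Darcy flux q = K · i = 25.00 × 0.005310 = 0.1327 m/day.
Seepage velocity v = q / n_e = 0.1327 / 0.11 = 1.207 m/day.
Travel time t = L / v = 1420 / 1.207 = 1177 days = 3.222 years.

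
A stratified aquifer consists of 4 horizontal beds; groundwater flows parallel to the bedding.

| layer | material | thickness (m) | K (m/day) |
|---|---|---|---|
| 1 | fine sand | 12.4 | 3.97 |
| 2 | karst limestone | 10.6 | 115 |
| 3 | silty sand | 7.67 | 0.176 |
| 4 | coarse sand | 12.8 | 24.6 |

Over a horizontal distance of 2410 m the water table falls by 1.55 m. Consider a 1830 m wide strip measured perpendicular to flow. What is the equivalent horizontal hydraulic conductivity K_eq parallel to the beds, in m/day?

36.4

Flow is parallel to layering, so each bed carries its own Darcy discharge and the transmissivities add.
Σ(K_i·b_i) = 3.97×12.4 + 115×10.6 + 0.176×7.67 + 24.6×12.8 = 1584 m²/day.
Total thickness b = 43.47 m, so K_eq = Σ(K_i·b_i)/b = 36.45 m/day.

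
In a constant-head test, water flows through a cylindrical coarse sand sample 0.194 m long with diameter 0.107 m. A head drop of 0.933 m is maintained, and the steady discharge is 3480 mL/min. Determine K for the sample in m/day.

Cross-sectional area A = π·(d/2)² = π × (0.107/2)² = 0.008992 m².
Convert discharge: 3480 mL/min = 5.800e-05 m³/s.
Darcy's law rearranged: K = Q·L / (A·Δh) = 5.800e-05 × 0.194 / (0.008992 × 0.933) = 0.001341 m/s = 115.9 m/day.

116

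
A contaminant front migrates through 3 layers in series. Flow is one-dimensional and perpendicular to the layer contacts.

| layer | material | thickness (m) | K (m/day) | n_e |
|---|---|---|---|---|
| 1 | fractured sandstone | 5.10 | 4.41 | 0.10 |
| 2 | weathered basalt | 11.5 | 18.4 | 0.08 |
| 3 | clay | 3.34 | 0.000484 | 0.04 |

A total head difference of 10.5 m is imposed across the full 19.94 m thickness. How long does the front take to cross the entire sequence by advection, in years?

2.81

With flow normal to the layers, continuity requires the same specific discharge q through every layer.
Σ(b_i/K_i) = 5.10/4.41 + 11.5/18.4 + 3.34/0.000484 = 6903 d.
q = Δh / Σ(b_i/K_i) = 10.5 / 6903 = 0.001521 m/day.
In each layer the seepage velocity is v_i = q/n_i, so the layer transit time is t_i = b_i·n_i / q:
  layer 1 (fractured sandstone): t_1 = 5.10 × 0.10 / 0.001521 = 335.3 d
  layer 2 (weathered basalt): t_2 = 11.5 × 0.08 / 0.001521 = 604.8 d
  layer 3 (clay): t_3 = 3.34 × 0.04 / 0.001521 = 87.83 d
Total t = Σ t_i = 1028 days = 2.814 years.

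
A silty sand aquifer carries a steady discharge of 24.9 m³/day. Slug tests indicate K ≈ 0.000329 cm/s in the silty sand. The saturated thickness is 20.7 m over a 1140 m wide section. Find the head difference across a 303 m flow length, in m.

1.12

Convert K: 0.000329 cm/s × 864 = 0.2843 m/day.
Cross-sectional area A = 1140 × 20.7 = 23598 m².
From Q = K·A·i, i = Q / (K·A) = 24.9 / (0.2843 × 23598) = 0.003712.
Head loss Δh = i · L = 0.003712 × 303 = 1.125 m.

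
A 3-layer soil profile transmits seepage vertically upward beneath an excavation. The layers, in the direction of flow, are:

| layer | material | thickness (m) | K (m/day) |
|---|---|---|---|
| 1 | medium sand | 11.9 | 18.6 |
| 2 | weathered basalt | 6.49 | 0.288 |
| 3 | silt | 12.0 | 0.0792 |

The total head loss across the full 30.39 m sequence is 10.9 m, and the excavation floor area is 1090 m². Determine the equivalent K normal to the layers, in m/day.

Flow is perpendicular to layering, so the layers act in series and the equivalent K is the thickness-weighted harmonic mean.
Total thickness L = 11.9 + 6.49 + 12.0 = 30.39 m.
Σ(b_i/K_i) = 11.9/18.6 + 6.49/0.288 + 12.0/0.0792 = 174.7 d.
K_eq = L / Σ(b_i/K_i) = 30.39 / 174.7 = 0.1740 m/day.

0.174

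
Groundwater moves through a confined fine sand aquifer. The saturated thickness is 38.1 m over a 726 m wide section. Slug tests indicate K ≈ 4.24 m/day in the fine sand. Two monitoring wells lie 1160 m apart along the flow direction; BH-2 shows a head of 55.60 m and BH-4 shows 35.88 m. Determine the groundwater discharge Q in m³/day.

1990

Cross-sectional area A = 726 × 38.1 = 27661 m².
Hydraulic gradient i = (55.60 − 35.88) / 1160 = 19.72 / 1160 = 0.01700.
Darcy's law: Q = K · A · i = 4.240 × 27661 × 0.01700 = 1994 m³/day.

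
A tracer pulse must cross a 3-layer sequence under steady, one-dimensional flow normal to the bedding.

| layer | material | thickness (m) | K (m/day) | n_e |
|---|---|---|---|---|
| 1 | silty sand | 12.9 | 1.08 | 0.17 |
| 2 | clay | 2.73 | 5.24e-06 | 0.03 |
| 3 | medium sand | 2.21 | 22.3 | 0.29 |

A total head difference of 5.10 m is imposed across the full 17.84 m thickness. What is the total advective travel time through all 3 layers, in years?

With flow normal to the layers, continuity requires the same specific discharge q through every layer.
Σ(b_i/K_i) = 12.9/1.08 + 2.73/5.24e-06 + 2.21/22.3 = 5.210e+05 d.
q = Δh / Σ(b_i/K_i) = 5.10 / 5.210e+05 = 9.789e-06 m/day.
In each layer the seepage velocity is v_i = q/n_i, so the layer transit time is t_i = b_i·n_i / q:
  layer 1 (silty sand): t_1 = 12.9 × 0.17 / 9.789e-06 = 2.240e+05 d
  layer 2 (clay): t_2 = 2.73 × 0.03 / 9.789e-06 = 8367 d
  layer 3 (medium sand): t_3 = 2.21 × 0.29 / 9.789e-06 = 65473 d
Total t = Σ t_i = 2.979e+05 days = 815.5 years.

816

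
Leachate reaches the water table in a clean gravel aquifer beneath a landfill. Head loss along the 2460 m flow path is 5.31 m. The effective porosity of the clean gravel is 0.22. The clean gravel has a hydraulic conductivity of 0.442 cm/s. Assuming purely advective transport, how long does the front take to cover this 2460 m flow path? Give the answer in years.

1.80

Convert K: 0.442 cm/s × 864 = 381.9 m/day.
Hydraulic gradient i = Δh / L = 5.31 / 2460 = 0.002159.
Darcy flux q = K · i = 381.9 × 0.002159 = 0.8243 m/day.
Seepage velocity v = q / n_e = 0.8243 / 0.22 = 3.747 m/day.
Travel time t = L / v = 2460 / 3.747 = 656.5 days = 1.798 years.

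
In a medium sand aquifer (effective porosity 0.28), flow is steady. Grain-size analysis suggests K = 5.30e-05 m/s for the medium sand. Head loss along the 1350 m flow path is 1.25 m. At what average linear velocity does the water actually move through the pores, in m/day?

0.0151

Convert K: 5.30e-05 m/s × 86400 = 4.579 m/day.
Hydraulic gradient i = Δh / L = 1.25 / 1350 = 0.0009259.
Darcy flux q = K · i = 4.579 × 0.0009259 = 0.004240 m/day.
Seepage velocity v = q / n_e = 0.004240 / 0.28 = 0.01514 m/day.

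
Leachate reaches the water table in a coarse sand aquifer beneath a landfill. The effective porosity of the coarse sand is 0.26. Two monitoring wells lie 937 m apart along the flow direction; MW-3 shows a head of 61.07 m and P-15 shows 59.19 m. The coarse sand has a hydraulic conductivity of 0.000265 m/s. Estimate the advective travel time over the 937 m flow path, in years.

14.5

Convert K: 0.000265 m/s × 86400 = 22.90 m/day.
Hydraulic gradient i = (61.07 − 59.19) / 937 = 1.88 / 937 = 0.002006.
Darcy flux q = K · i = 22.90 × 0.002006 = 0.04594 m/day.
Seepage velocity v = q / n_e = 0.04594 / 0.26 = 0.1767 m/day.
Travel time t = L / v = 937 / 0.1767 = 5303 days = 14.52 years.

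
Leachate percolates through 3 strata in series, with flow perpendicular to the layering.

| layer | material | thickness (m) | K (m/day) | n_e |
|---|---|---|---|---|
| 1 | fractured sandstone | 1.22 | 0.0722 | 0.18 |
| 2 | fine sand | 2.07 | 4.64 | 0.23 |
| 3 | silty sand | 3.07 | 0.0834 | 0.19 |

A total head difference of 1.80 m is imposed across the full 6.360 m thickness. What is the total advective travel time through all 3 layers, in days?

38.5

With flow normal to the layers, continuity requires the same specific discharge q through every layer.
Σ(b_i/K_i) = 1.22/0.0722 + 2.07/4.64 + 3.07/0.0834 = 54.15 d.
q = Δh / Σ(b_i/K_i) = 1.80 / 54.15 = 0.03324 m/day.
In each layer the seepage velocity is v_i = q/n_i, so the layer transit time is t_i = b_i·n_i / q:
  layer 1 (fractured sandstone): t_1 = 1.22 × 0.18 / 0.03324 = 6.607 d
  layer 2 (fine sand): t_2 = 2.07 × 0.23 / 0.03324 = 14.32 d
  layer 3 (silty sand): t_3 = 3.07 × 0.19 / 0.03324 = 17.55 d
Total t = Σ t_i = 38.48 days.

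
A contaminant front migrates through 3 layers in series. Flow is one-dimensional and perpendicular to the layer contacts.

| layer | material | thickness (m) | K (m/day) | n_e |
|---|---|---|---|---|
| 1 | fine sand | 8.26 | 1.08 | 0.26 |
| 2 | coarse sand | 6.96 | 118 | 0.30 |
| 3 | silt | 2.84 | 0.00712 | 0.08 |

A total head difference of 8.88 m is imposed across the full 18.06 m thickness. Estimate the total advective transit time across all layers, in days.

204

With flow normal to the layers, continuity requires the same specific discharge q through every layer.
Σ(b_i/K_i) = 8.26/1.08 + 6.96/118 + 2.84/0.00712 = 406.6 d.
q = Δh / Σ(b_i/K_i) = 8.88 / 406.6 = 0.02184 m/day.
In each layer the seepage velocity is v_i = q/n_i, so the layer transit time is t_i = b_i·n_i / q:
  layer 1 (fine sand): t_1 = 8.26 × 0.26 / 0.02184 = 98.33 d
  layer 2 (coarse sand): t_2 = 6.96 × 0.30 / 0.02184 = 95.60 d
  layer 3 (silt): t_3 = 2.84 × 0.08 / 0.02184 = 10.40 d
Total t = Σ t_i = 204.3 days.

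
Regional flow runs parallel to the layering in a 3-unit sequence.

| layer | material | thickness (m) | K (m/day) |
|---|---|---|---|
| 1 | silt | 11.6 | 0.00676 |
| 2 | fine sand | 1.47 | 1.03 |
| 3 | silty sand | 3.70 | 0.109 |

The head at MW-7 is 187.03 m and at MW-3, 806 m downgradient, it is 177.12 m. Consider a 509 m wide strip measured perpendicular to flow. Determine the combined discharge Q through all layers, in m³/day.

Flow is parallel to layering, so each bed carries its own Darcy discharge and the transmissivities add.
Σ(K_i·b_i) = 0.00676×11.6 + 1.03×1.47 + 0.109×3.70 = 1.996 m²/day.
Hydraulic gradient i = (187.03 − 177.12) / 806 = 9.91 / 806 = 0.01230.
Q = Σ(K_i·b_i) · W · i = 1.996 × 509 × 0.01230 = 12.49 m³/day.

12.5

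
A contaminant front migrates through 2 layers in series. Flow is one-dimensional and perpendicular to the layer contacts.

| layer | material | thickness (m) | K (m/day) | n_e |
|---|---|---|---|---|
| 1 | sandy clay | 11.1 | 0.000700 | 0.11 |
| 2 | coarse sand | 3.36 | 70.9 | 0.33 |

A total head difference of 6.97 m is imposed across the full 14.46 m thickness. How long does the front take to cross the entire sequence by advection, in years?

14.5

With flow normal to the layers, continuity requires the same specific discharge q through every layer.
Σ(b_i/K_i) = 11.1/0.000700 + 3.36/70.9 = 15857 d.
q = Δh / Σ(b_i/K_i) = 6.97 / 15857 = 0.0004395 m/day.
In each layer the seepage velocity is v_i = q/n_i, so the layer transit time is t_i = b_i·n_i / q:
  layer 1 (sandy clay): t_1 = 11.1 × 0.11 / 0.0004395 = 2778 d
  layer 2 (coarse sand): t_2 = 3.36 × 0.33 / 0.0004395 = 2523 d
Total t = Σ t_i = 5300 days = 14.51 years.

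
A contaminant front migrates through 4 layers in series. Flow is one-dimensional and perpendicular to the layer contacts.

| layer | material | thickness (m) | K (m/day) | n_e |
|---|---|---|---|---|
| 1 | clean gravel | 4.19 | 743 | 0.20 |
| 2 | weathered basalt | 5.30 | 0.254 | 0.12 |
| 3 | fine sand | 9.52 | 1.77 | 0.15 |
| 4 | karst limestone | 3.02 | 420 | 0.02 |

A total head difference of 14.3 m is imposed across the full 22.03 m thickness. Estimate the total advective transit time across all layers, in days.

With flow normal to the layers, continuity requires the same specific discharge q through every layer.
Σ(b_i/K_i) = 4.19/743 + 5.30/0.254 + 9.52/1.77 + 3.02/420 = 26.26 d.
q = Δh / Σ(b_i/K_i) = 14.3 / 26.26 = 0.5446 m/day.
In each layer the seepage velocity is v_i = q/n_i, so the layer transit time is t_i = b_i·n_i / q:
  layer 1 (clean gravel): t_1 = 4.19 × 0.20 / 0.5446 = 1.539 d
  layer 2 (weathered basalt): t_2 = 5.30 × 0.12 / 0.5446 = 1.168 d
  layer 3 (fine sand): t_3 = 9.52 × 0.15 / 0.5446 = 2.622 d
  layer 4 (karst limestone): t_4 = 3.02 × 0.02 / 0.5446 = 0.1109 d
Total t = Σ t_i = 5.440 days.

5.44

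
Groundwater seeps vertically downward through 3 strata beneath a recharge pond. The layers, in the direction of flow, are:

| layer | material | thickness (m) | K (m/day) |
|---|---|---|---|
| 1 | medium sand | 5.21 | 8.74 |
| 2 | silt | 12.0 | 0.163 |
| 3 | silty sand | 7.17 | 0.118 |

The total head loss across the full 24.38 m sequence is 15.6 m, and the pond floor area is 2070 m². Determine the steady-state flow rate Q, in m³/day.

Flow is perpendicular to layering, so the layers act in series and the equivalent K is the thickness-weighted harmonic mean.
Total thickness L = 5.21 + 12.0 + 7.17 = 24.38 m.
Σ(b_i/K_i) = 5.21/8.74 + 12.0/0.163 + 7.17/0.118 = 135.0 d.
K_eq = L / Σ(b_i/K_i) = 24.38 / 135.0 = 0.1806 m/day.
Q = K_eq · A · (Δh/L) = 0.1806 × 2070 × (15.6/24.38) = 239.2 m³/day.

239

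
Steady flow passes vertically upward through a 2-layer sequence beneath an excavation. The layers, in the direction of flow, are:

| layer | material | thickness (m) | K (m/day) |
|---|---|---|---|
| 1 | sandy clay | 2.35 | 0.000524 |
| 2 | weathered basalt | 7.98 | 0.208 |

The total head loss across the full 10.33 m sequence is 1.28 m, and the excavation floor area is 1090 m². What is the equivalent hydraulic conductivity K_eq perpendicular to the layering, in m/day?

Flow is perpendicular to layering, so the layers act in series and the equivalent K is the thickness-weighted harmonic mean.
Total thickness L = 2.35 + 7.98 = 10.33 m.
Σ(b_i/K_i) = 2.35/0.000524 + 7.98/0.208 = 4523 d.
K_eq = L / Σ(b_i/K_i) = 10.33 / 4523 = 0.002284 m/day.

0.00228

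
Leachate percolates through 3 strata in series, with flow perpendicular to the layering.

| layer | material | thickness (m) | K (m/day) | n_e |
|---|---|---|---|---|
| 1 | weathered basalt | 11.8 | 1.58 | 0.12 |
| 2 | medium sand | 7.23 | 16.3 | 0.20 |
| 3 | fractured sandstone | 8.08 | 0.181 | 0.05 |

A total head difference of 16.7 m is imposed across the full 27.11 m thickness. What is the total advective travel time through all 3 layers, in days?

With flow normal to the layers, continuity requires the same specific discharge q through every layer.
Σ(b_i/K_i) = 11.8/1.58 + 7.23/16.3 + 8.08/0.181 = 52.55 d.
q = Δh / Σ(b_i/K_i) = 16.7 / 52.55 = 0.3178 m/day.
In each layer the seepage velocity is v_i = q/n_i, so the layer transit time is t_i = b_i·n_i / q:
  layer 1 (weathered basalt): t_1 = 11.8 × 0.12 / 0.3178 = 4.456 d
  layer 2 (medium sand): t_2 = 7.23 × 0.20 / 0.3178 = 4.550 d
  layer 3 (fractured sandstone): t_3 = 8.08 × 0.05 / 0.3178 = 1.271 d
Total t = Σ t_i = 10.28 days.

10.3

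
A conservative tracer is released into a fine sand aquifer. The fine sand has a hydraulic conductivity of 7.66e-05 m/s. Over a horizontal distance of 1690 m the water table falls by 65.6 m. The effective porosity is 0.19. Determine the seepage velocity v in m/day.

Convert K: 7.66e-05 m/s × 86400 = 6.618 m/day.
Hydraulic gradient i = Δh / L = 65.6 / 1690 = 0.03882.
Darcy flux q = K · i = 6.618 × 0.03882 = 0.2569 m/day.
Seepage velocity v = q / n_e = 0.2569 / 0.19 = 1.352 m/day.

1.35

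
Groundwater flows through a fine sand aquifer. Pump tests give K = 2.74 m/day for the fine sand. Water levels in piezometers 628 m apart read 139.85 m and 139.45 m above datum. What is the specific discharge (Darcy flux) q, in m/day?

Hydraulic gradient i = (139.85 − 139.45) / 628 = 0.4 / 628 = 0.0006369.
Specific discharge q = K · i = 2.740 × 0.0006369 = 0.001745 m/day.

0.00175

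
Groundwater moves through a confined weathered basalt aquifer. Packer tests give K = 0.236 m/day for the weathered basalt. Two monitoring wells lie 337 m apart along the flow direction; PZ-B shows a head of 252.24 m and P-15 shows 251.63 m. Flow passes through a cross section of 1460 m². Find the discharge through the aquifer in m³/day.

0.624

Hydraulic gradient i = (252.24 − 251.63) / 337 = 0.61 / 337 = 0.001810.
Darcy's law: Q = K · A · i = 0.2360 × 1460 × 0.001810 = 0.6237 m³/day.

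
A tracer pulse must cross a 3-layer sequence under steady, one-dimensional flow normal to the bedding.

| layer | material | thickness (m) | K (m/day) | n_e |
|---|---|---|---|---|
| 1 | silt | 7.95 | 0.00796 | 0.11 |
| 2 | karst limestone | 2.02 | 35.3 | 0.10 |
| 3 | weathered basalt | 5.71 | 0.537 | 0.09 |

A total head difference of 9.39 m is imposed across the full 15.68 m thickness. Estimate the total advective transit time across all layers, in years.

0.468

With flow normal to the layers, continuity requires the same specific discharge q through every layer.
Σ(b_i/K_i) = 7.95/0.00796 + 2.02/35.3 + 5.71/0.537 = 1009 d.
q = Δh / Σ(b_i/K_i) = 9.39 / 1009 = 0.009302 m/day.
In each layer the seepage velocity is v_i = q/n_i, so the layer transit time is t_i = b_i·n_i / q:
  layer 1 (silt): t_1 = 7.95 × 0.11 / 0.009302 = 94.01 d
  layer 2 (karst limestone): t_2 = 2.02 × 0.10 / 0.009302 = 21.72 d
  layer 3 (weathered basalt): t_3 = 5.71 × 0.09 / 0.009302 = 55.24 d
Total t = Σ t_i = 171.0 days = 0.4681 years.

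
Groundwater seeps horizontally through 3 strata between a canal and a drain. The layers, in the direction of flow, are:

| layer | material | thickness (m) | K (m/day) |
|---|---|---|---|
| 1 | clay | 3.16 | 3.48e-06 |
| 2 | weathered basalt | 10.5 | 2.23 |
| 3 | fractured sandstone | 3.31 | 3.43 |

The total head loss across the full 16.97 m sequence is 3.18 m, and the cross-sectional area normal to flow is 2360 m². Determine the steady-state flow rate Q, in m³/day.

Flow is perpendicular to layering, so the layers act in series and the equivalent K is the thickness-weighted harmonic mean.
Total thickness L = 3.16 + 10.5 + 3.31 = 16.97 m.
Σ(b_i/K_i) = 3.16/3.48e-06 + 10.5/2.23 + 3.31/3.43 = 9.081e+05 d.
K_eq = L / Σ(b_i/K_i) = 16.97 / 9.081e+05 = 1.869e-05 m/day.
Q = K_eq · A · (Δh/L) = 1.869e-05 × 2360 × (3.18/16.97) = 0.008265 m³/day.

0.00826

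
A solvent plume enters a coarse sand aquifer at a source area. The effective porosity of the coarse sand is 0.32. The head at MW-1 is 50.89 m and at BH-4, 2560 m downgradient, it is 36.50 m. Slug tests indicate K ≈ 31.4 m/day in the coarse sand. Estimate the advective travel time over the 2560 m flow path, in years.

Hydraulic gradient i = (50.89 − 36.50) / 2560 = 14.39 / 2560 = 0.005621.
Darcy flux q = K · i = 31.40 × 0.005621 = 0.1765 m/day.
Seepage velocity v = q / n_e = 0.1765 / 0.32 = 0.5516 m/day.
Travel time t = L / v = 2560 / 0.5516 = 4641 days = 12.71 years.

12.7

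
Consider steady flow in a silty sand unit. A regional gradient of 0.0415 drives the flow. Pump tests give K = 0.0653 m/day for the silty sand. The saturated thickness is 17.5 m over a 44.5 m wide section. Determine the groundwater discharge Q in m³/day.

2.11

Cross-sectional area A = 44.5 × 17.5 = 778.8 m².
Hydraulic gradient i = 0.0415.
Darcy's law: Q = K · A · i = 0.06530 × 778.8 × 0.04150 = 2.110 m³/day.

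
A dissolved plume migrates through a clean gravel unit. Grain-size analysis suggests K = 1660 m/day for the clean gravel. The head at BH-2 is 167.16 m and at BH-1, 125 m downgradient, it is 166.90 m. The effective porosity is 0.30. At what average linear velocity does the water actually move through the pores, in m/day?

11.5

Hydraulic gradient i = (167.16 − 166.90) / 125 = 0.26 / 125 = 0.002080.
Darcy flux q = K · i = 1660 × 0.002080 = 3.453 m/day.
Seepage velocity v = q / n_e = 3.453 / 0.30 = 11.51 m/day.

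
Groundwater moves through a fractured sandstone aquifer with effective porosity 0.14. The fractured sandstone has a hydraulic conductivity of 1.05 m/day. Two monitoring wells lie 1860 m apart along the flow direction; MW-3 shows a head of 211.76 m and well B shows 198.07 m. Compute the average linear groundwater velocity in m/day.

Hydraulic gradient i = (211.76 − 198.07) / 1860 = 13.69 / 1860 = 0.007360.
Darcy flux q = K · i = 1.050 × 0.007360 = 0.007728 m/day.
Seepage velocity v = q / n_e = 0.007728 / 0.14 = 0.05520 m/day.

0.0552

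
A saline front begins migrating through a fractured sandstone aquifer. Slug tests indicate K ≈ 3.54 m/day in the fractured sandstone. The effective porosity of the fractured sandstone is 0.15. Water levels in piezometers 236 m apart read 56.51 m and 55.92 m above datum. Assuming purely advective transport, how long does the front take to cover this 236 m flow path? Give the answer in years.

11.0

Hydraulic gradient i = (56.51 − 55.92) / 236 = 0.59 / 236 = 0.002500.
Darcy flux q = K · i = 3.540 × 0.002500 = 0.008850 m/day.
Seepage velocity v = q / n_e = 0.008850 / 0.15 = 0.05900 m/day.
Travel time t = L / v = 236 / 0.05900 = 4000 days = 10.95 years.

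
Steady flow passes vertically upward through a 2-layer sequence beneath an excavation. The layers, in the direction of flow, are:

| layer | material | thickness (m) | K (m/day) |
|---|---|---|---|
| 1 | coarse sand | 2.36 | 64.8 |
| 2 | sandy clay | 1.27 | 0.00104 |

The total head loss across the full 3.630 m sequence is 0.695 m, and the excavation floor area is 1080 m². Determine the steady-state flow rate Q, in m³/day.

Flow is perpendicular to layering, so the layers act in series and the equivalent K is the thickness-weighted harmonic mean.
Total thickness L = 2.36 + 1.27 = 3.630 m.
Σ(b_i/K_i) = 2.36/64.8 + 1.27/0.00104 = 1221 d.
K_eq = L / Σ(b_i/K_i) = 3.630 / 1221 = 0.002973 m/day.
Q = K_eq · A · (Δh/L) = 0.002973 × 1080 × (0.695/3.630) = 0.6146 m³/day.

0.615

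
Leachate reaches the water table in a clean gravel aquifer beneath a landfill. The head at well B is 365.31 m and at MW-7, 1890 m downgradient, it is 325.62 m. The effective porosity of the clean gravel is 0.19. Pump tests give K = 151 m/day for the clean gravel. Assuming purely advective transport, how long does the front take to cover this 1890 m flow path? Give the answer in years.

0.310

Hydraulic gradient i = (365.31 − 325.62) / 1890 = 39.69 / 1890 = 0.02100.
Darcy flux q = K · i = 151.0 × 0.02100 = 3.171 m/day.
Seepage velocity v = q / n_e = 3.171 / 0.19 = 16.69 m/day.
Travel time t = L / v = 1890 / 16.69 = 113.2 days = 0.3100 years.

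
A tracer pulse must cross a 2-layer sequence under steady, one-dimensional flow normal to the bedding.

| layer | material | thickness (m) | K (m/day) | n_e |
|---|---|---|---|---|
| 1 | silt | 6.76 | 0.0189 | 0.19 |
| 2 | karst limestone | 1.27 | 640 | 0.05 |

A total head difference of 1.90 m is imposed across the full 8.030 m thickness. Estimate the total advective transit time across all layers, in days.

254

With flow normal to the layers, continuity requires the same specific discharge q through every layer.
Σ(b_i/K_i) = 6.76/0.0189 + 1.27/640 = 357.7 d.
q = Δh / Σ(b_i/K_i) = 1.90 / 357.7 = 0.005312 m/day.
In each layer the seepage velocity is v_i = q/n_i, so the layer transit time is t_i = b_i·n_i / q:
  layer 1 (silt): t_1 = 6.76 × 0.19 / 0.005312 = 241.8 d
  layer 2 (karst limestone): t_2 = 1.27 × 0.05 / 0.005312 = 11.95 d
Total t = Σ t_i = 253.7 days.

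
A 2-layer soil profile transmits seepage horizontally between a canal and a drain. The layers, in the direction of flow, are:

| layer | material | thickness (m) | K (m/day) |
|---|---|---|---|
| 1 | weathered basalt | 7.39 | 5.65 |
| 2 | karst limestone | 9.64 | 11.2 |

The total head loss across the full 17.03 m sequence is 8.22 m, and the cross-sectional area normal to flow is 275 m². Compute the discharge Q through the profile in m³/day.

Flow is perpendicular to layering, so the layers act in series and the equivalent K is the thickness-weighted harmonic mean.
Total thickness L = 7.39 + 9.64 = 17.03 m.
Σ(b_i/K_i) = 7.39/5.65 + 9.64/11.2 = 2.169 d.
K_eq = L / Σ(b_i/K_i) = 17.03 / 2.169 = 7.853 m/day.
Q = K_eq · A · (Δh/L) = 7.853 × 275 × (8.22/17.03) = 1042 m³/day.

1040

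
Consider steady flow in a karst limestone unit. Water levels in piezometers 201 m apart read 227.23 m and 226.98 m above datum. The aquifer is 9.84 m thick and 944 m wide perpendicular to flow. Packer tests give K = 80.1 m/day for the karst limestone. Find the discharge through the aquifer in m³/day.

925

Cross-sectional area A = 944 × 9.84 = 9289 m².
Hydraulic gradient i = (227.23 − 226.98) / 201 = 0.25 / 201 = 0.001244.
Darcy's law: Q = K · A · i = 80.10 × 9289 × 0.001244 = 925.4 m³/day.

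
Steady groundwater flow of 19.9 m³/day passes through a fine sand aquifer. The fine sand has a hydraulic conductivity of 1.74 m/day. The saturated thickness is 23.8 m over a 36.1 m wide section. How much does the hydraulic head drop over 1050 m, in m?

Cross-sectional area A = 36.1 × 23.8 = 859.2 m².
From Q = K·A·i, i = Q / (K·A) = 19.9 / (1.740 × 859.2) = 0.01331.
Head loss Δh = i · L = 0.01331 × 1050 = 13.98 m.

14.0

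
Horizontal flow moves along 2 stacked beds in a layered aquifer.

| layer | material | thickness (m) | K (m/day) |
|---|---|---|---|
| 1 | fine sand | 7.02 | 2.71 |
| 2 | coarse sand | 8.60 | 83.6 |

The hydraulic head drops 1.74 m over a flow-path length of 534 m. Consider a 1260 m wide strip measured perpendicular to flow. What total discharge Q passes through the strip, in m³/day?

Flow is parallel to layering, so each bed carries its own Darcy discharge and the transmissivities add.
Σ(K_i·b_i) = 2.71×7.02 + 83.6×8.60 = 738.0 m²/day.
Hydraulic gradient i = Δh / L = 1.74 / 534 = 0.003258.
Q = Σ(K_i·b_i) · W · i = 738.0 × 1260 × 0.003258 = 3030 m³/day.

3030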